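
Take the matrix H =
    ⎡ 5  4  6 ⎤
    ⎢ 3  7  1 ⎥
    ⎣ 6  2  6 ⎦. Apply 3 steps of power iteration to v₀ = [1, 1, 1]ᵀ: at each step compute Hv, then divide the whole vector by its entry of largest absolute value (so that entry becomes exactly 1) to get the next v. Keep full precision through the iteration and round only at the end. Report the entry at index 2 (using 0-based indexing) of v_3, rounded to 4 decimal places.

Hv0 = (15.00000, 11.00000, 14.00000); divide by 15.00000 → v1 = (1.00000, 0.73333, 0.93333)
Hv1 = (13.53333, 9.06667, 13.06667); divide by 13.53333 → v2 = (1.00000, 0.66995, 0.96552)
Hv2 = (13.47291, 8.65517, 13.13300); divide by 13.47291 → v3 = (1.00000, 0.64241, 0.97477)
Requested entry of v3: 2666/2735 = 0.9748

0.9748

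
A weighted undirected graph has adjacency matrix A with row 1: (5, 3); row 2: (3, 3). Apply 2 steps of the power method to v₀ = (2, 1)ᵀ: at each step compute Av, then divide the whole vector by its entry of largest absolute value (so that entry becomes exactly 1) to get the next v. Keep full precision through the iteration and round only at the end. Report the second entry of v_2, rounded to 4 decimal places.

0.7174

Av0 = (13.00000, 9.00000); divide by 13.00000 → v1 = (1.00000, 0.69231)
Av1 = (7.07692, 5.07692); divide by 7.07692 → v2 = (1.00000, 0.71739)
Requested entry of v2: 66/92 = 0.7174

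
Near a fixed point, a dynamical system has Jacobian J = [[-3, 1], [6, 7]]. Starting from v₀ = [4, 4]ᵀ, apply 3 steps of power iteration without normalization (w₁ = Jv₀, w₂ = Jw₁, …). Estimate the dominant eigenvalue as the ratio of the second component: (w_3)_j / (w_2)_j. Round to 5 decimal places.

w1 = Jv₀ = (-8, 52)
w2 = Jw1 = (76, 316)
w3 = Jw2 = (88, 2668)
Ratio at component: 2668 / 316 = 8.44304

λ ≈ 8.44304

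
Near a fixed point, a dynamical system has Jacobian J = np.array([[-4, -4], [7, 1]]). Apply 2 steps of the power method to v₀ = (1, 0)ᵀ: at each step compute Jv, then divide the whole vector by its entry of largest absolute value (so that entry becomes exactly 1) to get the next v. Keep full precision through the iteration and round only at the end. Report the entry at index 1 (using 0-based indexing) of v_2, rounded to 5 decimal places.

Jv0 = (-4.000000, 7.000000); divide by 7.000000 → v1 = (-0.571429, 1.000000)
Jv1 = (-1.714286, -3.000000); divide by -3.000000 → v2 = (0.571429, 1.000000)
Requested entry of v2: -21/-21 = 1.00000

1.00000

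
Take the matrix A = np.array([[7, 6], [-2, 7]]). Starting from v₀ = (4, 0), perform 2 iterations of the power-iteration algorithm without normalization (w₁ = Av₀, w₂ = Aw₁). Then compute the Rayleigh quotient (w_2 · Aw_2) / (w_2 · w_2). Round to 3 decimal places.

w1 = Av₀ = (28, -8)
w2 = Aw1 = (148, -112)
Aw2 = (364, -1080)
w2·Aw2 = 148·364 + (-112)·(-1080) = 174832; w2·w2 = 148·148 + (-112)·(-112) = 34448
λ ≈ 174832/34448 = 5.075

λ ≈ 5.075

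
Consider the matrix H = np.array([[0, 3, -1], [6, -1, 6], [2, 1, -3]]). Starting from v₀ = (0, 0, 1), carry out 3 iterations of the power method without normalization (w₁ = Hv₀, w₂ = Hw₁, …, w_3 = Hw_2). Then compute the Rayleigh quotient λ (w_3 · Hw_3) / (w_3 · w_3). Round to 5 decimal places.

w1 = Hv₀ = (-1, 6, -3)
w2 = Hw1 = (21, -30, 13)
w3 = Hw2 = (-103, 234, -27)
Hw3 = (729, -1014, 109)
w3·Hw3 = (-103)·729 + 234·(-1014) + (-27)·109 = -315306; w3·w3 = (-103)·(-103) + 234·234 + (-27)·(-27) = 66094
λ ≈ -315306/66094 = -4.77057

λ ≈ -4.77057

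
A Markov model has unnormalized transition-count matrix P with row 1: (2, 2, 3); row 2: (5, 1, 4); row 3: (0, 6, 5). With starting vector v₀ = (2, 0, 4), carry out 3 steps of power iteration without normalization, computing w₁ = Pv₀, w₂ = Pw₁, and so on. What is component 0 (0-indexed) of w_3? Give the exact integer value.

1428

w1 = Pv₀ = (2·2 + 2·0 + 3·4; 5·2 + 1·0 + 4·4; 0·2 + 6·0 + 5·4) = (16, 26, 20)
w2 = Pw1 = (2·16 + 2·26 + 3·20; 5·16 + 1·26 + 4·20; 0·16 + 6·26 + 5·20) = (144, 186, 256)
w3 = Pw2 = (1428, 1930, 2396)
The requested component of w3 is 1428.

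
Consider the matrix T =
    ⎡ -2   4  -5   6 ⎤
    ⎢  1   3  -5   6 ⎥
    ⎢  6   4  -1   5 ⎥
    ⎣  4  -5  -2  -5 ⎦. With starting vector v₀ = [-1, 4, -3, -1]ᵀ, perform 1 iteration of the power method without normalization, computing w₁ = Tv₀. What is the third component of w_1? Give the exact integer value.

w1 = Tv₀ = ((-2)·(-1) + 4·4 + (-5)·(-3) + 6·(-1); 1·(-1) + 3·4 + (-5)·(-3) + 6·(-1); 6·(-1) + 4·4 + (-1)·(-3) + 5·(-1); 4·(-1) + (-5)·4 + (-2)·(-3) + (-5)·(-1)) = (27, 20, 8, -13)
The requested component of w1 is 8.

8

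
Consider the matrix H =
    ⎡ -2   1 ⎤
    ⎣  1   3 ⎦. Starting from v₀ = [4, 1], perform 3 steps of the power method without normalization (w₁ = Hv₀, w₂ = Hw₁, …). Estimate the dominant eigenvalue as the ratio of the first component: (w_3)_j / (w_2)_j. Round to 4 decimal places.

w1 = Hv₀ = ((-2)·4 + 1·1; 1·4 + 3·1) = (-7, 7)
w2 = Hw1 = ((-2)·(-7) + 1·7; 1·(-7) + 3·7) = (21, 14)
w3 = Hw2 = (-28, 63)
Ratio at component: -28 / 21 = -1.3333

λ ≈ -1.3333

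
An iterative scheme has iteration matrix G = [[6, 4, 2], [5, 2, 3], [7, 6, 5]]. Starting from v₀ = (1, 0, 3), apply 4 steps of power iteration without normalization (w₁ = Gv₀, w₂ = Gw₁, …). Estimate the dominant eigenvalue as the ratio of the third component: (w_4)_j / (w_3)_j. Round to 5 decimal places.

w1 = Gv₀ = (6·1 + 4·0 + 2·3; 5·1 + 2·0 + 3·3; 7·1 + 6·0 + 5·3) = (12, 14, 22)
w2 = Gw1 = (6·12 + 4·14 + 2·22; 5·12 + 2·14 + 3·22; 7·12 + 6·14 + 5·22) = (172, 154, 278)
w3 = Gw2 = (2204, 2002, 3518)
w4 = Gw3 = (28268, 25578, 45030)
Ratio at component: 45030 / 3518 = 12.79989

λ ≈ 12.79989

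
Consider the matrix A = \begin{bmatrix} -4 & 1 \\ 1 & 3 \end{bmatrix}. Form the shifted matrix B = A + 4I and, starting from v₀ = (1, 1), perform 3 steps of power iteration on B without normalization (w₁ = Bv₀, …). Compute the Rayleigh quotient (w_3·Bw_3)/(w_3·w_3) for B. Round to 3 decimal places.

7.140

B = A + 4I has rows (0, 1); (1, 7)
w1 = Bv₀ = (1, 8)
w2 = Bw1 = (8, 57)
w3 = Bw2 = (57, 407)
Bw3 = (407, 2906)
w3·Bw3 = 1205941; w3·w3 = 168898; μ ≈ 1205941/168898 = 7.140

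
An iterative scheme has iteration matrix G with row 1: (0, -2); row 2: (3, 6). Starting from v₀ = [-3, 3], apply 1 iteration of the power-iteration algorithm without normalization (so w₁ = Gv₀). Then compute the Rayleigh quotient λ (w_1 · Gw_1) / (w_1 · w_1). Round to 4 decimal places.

w1 = Gv₀ = (0·(-3) + (-2)·3; 3·(-3) + 6·3) = (-6, 9)
Gw1 = (-18, 36)
w1·Gw1 = (-6)·(-18) + 9·36 = 432; w1·w1 = (-6)·(-6) + 9·9 = 117
λ ≈ 432/117 = 3.6923

3.6923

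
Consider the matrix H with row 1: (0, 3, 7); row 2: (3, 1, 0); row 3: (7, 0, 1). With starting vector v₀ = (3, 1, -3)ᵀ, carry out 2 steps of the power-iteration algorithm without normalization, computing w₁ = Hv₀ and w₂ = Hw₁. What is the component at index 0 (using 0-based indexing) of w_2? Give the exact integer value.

156

w1 = Hv₀ = (0·3 + 3·1 + 7·(-3); 3·3 + 1·1 + 0·(-3); 7·3 + 0·1 + 1·(-3)) = (-18, 10, 18)
w2 = Hw1 = (0·(-18) + 3·10 + 7·18; 3·(-18) + 1·10 + 0·18; 7·(-18) + 0·10 + 1·18) = (156, -44, -108)
The requested component of w2 is 156.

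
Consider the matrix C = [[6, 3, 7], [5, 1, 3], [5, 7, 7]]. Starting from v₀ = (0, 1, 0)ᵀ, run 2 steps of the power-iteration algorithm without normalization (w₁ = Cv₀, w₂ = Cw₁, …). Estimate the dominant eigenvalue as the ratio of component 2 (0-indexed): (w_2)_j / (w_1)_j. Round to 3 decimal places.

λ ≈ 10.143

w1 = Cv₀ = (6·0 + 3·1 + 7·0; 5·0 + 1·1 + 3·0; 5·0 + 7·1 + 7·0) = (3, 1, 7)
w2 = Cw1 = (6·3 + 3·1 + 7·7; 5·3 + 1·1 + 3·7; 5·3 + 7·1 + 7·7) = (70, 37, 71)
Ratio at component: 71 / 7 = 10.143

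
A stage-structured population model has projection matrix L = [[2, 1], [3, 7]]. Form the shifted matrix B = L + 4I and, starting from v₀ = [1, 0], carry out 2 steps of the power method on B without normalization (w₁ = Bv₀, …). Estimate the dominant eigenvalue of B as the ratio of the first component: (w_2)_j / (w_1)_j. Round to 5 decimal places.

μ ≈ 6.50000

B = L + 4I has rows (6, 1); (3, 11)
w1 = Bv₀ = (6·1 + 1·0; 3·1 + 11·0) = (6, 3)
w2 = Bw1 = (6·6 + 1·3; 3·6 + 11·3) = (39, 51)
Ratio: 39/6 = 6.50000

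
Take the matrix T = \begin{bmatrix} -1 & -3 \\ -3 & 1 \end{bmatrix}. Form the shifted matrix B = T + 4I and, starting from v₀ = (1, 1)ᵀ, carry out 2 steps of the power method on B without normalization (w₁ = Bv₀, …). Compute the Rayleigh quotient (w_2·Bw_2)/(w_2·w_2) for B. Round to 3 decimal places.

μ ≈ 7.118

B = T + 4I has rows (3, -3); (-3, 5)
w1 = Bv₀ = (3·1 + (-3)·1; (-3)·1 + 5·1) = (0, 2)
w2 = Bw1 = (3·0 + (-3)·2; (-3)·0 + 5·2) = (-6, 10)
Bw2 = (-48, 68)
w2·Bw2 = 968; w2·w2 = 136; μ ≈ 968/136 = 7.118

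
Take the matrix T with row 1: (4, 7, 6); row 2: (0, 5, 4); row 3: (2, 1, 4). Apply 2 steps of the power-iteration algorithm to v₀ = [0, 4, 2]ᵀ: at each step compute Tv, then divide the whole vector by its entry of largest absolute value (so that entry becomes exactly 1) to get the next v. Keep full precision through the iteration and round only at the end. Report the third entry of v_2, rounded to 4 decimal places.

Tv0 = (40.00000, 28.00000, 12.00000); divide by 40.00000 → v1 = (1.00000, 0.70000, 0.30000)
Tv1 = (10.70000, 4.70000, 3.90000); divide by 10.70000 → v2 = (1.00000, 0.43925, 0.36449)
Requested entry of v2: 156/428 = 0.3645

0.3645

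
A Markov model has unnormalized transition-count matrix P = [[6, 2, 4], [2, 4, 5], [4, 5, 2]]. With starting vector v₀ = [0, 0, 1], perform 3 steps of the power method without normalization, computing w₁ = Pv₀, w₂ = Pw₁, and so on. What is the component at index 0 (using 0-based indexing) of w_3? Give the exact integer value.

w1 = Pv₀ = (4, 5, 2)
w2 = Pw1 = (42, 38, 45)
w3 = Pw2 = (508, 461, 448)
The requested component of w3 is 508.

508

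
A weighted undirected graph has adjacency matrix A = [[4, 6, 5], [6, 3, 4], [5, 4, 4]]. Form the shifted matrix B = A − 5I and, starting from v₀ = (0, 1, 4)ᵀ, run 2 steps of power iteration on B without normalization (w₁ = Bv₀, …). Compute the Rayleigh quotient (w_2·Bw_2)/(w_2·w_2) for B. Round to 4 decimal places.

B = A − 5I has rows (-1, 6, 5); (6, -2, 4); (5, 4, -1)
w1 = Bv₀ = (26, 14, 0)
w2 = Bw1 = (58, 128, 186)
Bw2 = (1640, 836, 616)
w2·Bw2 = 316704; w2·w2 = 54344; μ ≈ 316704/54344 = 5.8278

μ ≈ 5.8278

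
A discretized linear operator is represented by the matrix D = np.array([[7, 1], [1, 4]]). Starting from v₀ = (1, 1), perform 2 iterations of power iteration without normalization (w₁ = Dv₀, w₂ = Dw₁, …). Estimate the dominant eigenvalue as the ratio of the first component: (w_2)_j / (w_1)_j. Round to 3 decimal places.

w1 = Dv₀ = (7·1 + 1·1; 1·1 + 4·1) = (8, 5)
w2 = Dw1 = (7·8 + 1·5; 1·8 + 4·5) = (61, 28)
Ratio at component: 61 / 8 = 7.625

7.625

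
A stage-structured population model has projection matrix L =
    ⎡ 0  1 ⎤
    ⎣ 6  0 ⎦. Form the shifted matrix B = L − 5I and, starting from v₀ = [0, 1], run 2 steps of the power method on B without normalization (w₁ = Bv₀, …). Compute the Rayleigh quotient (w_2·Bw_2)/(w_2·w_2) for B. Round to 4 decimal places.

B = L − 5I has rows (-5, 1); (6, -5)
w1 = Bv₀ = (1, -5)
w2 = Bw1 = (-10, 31)
Bw2 = (81, -215)
w2·Bw2 = -7475; w2·w2 = 1061; μ ≈ -7475/1061 = -7.0452

μ ≈ -7.0452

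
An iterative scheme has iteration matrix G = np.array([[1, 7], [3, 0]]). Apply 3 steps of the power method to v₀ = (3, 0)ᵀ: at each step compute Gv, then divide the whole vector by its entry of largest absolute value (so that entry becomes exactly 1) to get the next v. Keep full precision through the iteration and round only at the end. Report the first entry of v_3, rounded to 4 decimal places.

0.6515

Gv0 = (3.00000, 9.00000); divide by 9.00000 → v1 = (0.33333, 1.00000)
Gv1 = (7.33333, 1.00000); divide by 7.33333 → v2 = (1.00000, 0.13636)
Gv2 = (1.95455, 3.00000); divide by 3.00000 → v3 = (0.65152, 1.00000)
Requested entry of v3: 129/198 = 0.6515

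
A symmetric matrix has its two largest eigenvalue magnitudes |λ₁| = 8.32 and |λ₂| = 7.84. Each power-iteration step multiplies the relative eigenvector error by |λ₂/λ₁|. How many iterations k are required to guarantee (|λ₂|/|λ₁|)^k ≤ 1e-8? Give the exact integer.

310

|λ₂/λ₁| = 7.84/8.32 = 0.94231
Need k ≥ ln(1e-8) / ln(0.94231) = -18.4207 / -0.0594 ≈ 309.990
Smallest integer k satisfying the bound: 310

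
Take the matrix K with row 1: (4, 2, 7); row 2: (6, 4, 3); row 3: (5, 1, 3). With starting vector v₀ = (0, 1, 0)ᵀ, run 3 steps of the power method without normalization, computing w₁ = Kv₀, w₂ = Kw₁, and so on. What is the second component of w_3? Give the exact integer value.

w1 = Kv₀ = (4·0 + 2·1 + 7·0; 6·0 + 4·1 + 3·0; 5·0 + 1·1 + 3·0) = (2, 4, 1)
w2 = Kw1 = (4·2 + 2·4 + 7·1; 6·2 + 4·4 + 3·1; 5·2 + 1·4 + 3·1) = (23, 31, 17)
w3 = Kw2 = (273, 313, 197)
The requested component of w3 is 313.

313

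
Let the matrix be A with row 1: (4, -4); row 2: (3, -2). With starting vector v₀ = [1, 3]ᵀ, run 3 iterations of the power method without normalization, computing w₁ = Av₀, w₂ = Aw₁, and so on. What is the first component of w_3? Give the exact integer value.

-8

w1 = Av₀ = (4·1 + (-4)·3; 3·1 + (-2)·3) = (-8, -3)
w2 = Aw1 = (4·(-8) + (-4)·(-3); 3·(-8) + (-2)·(-3)) = (-20, -18)
w3 = Aw2 = (-8, -24)
The requested component of w3 is -8.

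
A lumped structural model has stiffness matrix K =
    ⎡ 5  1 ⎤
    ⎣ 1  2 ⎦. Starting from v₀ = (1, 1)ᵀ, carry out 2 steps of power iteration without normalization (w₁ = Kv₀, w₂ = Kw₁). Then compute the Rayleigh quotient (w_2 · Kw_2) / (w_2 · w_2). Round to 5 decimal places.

5.29197

w1 = Kv₀ = (5·1 + 1·1; 1·1 + 2·1) = (6, 3)
w2 = Kw1 = (5·6 + 1·3; 1·6 + 2·3) = (33, 12)
Kw2 = (177, 57)
w2·Kw2 = 33·177 + 12·57 = 6525; w2·w2 = 33·33 + 12·12 = 1233
λ ≈ 6525/1233 = 5.29197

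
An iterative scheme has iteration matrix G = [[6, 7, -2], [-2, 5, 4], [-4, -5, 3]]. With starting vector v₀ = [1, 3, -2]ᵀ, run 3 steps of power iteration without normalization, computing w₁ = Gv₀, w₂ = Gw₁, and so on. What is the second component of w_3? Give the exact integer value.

w1 = Gv₀ = (31, 5, -25)
w2 = Gw1 = (271, -137, -224)
w3 = Gw2 = (1115, -2123, -1071)
The requested component of w3 is -2123.

-2123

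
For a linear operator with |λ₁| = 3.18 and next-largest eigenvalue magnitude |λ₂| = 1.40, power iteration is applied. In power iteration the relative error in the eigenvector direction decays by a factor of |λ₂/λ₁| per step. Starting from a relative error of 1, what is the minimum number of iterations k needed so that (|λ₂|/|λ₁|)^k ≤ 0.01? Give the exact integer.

|λ₂/λ₁| = 1.40/3.18 = 0.44025
Need k ≥ ln(0.01) / ln(0.44025) = -4.6052 / -0.8204 ≈ 5.613
Smallest integer k satisfying the bound: 6

6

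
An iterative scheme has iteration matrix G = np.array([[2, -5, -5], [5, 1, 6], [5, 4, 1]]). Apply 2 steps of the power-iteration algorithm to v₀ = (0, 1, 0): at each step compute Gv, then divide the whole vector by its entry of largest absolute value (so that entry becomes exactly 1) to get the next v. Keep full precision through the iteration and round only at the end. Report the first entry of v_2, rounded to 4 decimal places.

Gv0 = (-5.00000, 1.00000, 4.00000); divide by -5.00000 → v1 = (1.00000, -0.20000, -0.80000)
Gv1 = (7.00000, 0.00000, 3.40000); divide by 7.00000 → v2 = (1.00000, 0.00000, 0.48571)
Requested entry of v2: -35/-35 = 1.0000

1.0000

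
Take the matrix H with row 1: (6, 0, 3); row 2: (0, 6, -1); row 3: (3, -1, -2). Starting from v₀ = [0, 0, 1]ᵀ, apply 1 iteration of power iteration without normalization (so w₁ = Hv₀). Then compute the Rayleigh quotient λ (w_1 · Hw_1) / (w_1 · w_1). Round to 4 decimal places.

w1 = Hv₀ = (3, -1, -2)
Hw1 = (12, -4, 14)
w1·Hw1 = 3·12 + (-1)·(-4) + (-2)·14 = 12; w1·w1 = 3·3 + (-1)·(-1) + (-2)·(-2) = 14
λ ≈ 12/14 = 0.8571

λ ≈ 0.8571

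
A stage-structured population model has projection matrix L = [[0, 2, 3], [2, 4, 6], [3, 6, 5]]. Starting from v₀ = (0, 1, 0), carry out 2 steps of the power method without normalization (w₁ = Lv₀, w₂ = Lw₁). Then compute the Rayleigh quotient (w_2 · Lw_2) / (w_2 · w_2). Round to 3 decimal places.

11.609

w1 = Lv₀ = (0·0 + 2·1 + 3·0; 2·0 + 4·1 + 6·0; 3·0 + 6·1 + 5·0) = (2, 4, 6)
w2 = Lw1 = (0·2 + 2·4 + 3·6; 2·2 + 4·4 + 6·6; 3·2 + 6·4 + 5·6) = (26, 56, 60)
Lw2 = (292, 636, 714)
w2·Lw2 = 26·292 + 56·636 + 60·714 = 86048; w2·w2 = 26·26 + 56·56 + 60·60 = 7412
λ ≈ 86048/7412 = 11.609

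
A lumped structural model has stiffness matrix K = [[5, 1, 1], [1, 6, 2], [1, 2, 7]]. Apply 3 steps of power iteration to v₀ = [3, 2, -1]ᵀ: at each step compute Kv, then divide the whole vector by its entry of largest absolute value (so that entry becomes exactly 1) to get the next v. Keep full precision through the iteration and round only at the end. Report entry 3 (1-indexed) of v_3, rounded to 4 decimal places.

0.7760

Kv0 = (16.00000, 13.00000, 0.00000); divide by 16.00000 → v1 = (1.00000, 0.81250, 0.00000)
Kv1 = (5.81250, 5.87500, 2.62500); divide by 5.87500 → v2 = (0.98936, 1.00000, 0.44681)
Kv2 = (6.39362, 7.88298, 6.11702); divide by 7.88298 → v3 = (0.81107, 1.00000, 0.77598)
Requested entry of v3: 575/741 = 0.7760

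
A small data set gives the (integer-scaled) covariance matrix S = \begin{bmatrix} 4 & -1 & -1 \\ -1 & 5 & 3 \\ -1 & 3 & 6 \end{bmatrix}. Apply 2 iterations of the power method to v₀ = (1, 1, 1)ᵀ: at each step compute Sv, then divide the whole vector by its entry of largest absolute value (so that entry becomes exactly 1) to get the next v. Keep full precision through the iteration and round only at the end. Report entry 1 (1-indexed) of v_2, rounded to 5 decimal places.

-0.10448

Sv0 = (2.000000, 7.000000, 8.000000); divide by 8.000000 → v1 = (0.250000, 0.875000, 1.000000)
Sv1 = (-0.875000, 7.125000, 8.375000); divide by 8.375000 → v2 = (-0.104478, 0.850746, 1.000000)
Requested entry of v2: -7/67 = -0.10448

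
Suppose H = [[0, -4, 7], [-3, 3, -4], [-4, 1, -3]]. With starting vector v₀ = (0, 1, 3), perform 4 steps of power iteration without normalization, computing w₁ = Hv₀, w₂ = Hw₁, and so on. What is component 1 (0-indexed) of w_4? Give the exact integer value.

w1 = Hv₀ = (0·0 + (-4)·1 + 7·3; (-3)·0 + 3·1 + (-4)·3; (-4)·0 + 1·1 + (-3)·3) = (17, -9, -8)
w2 = Hw1 = (0·17 + (-4)·(-9) + 7·(-8); (-3)·17 + 3·(-9) + (-4)·(-8); (-4)·17 + 1·(-9) + (-3)·(-8)) = (-20, -46, -53)
w3 = Hw2 = (-187, 134, 193)
w4 = Hw3 = (815, 191, 303)
The requested component of w4 is 191.

191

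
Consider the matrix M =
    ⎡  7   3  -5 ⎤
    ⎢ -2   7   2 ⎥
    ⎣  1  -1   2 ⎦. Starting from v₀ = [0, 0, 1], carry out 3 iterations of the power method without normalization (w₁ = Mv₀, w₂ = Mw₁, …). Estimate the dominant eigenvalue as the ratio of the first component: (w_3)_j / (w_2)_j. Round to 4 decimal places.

w1 = Mv₀ = (-5, 2, 2)
w2 = Mw1 = (-39, 28, -3)
w3 = Mw2 = (-174, 268, -73)
Ratio at component: -174 / -39 = 4.4615

4.4615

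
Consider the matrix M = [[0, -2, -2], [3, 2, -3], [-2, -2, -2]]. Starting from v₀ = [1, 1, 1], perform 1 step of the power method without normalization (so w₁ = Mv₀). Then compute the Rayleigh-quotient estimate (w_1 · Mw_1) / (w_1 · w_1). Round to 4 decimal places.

w1 = Mv₀ = (0·1 + (-2)·1 + (-2)·1; 3·1 + 2·1 + (-3)·1; (-2)·1 + (-2)·1 + (-2)·1) = (-4, 2, -6)
Mw1 = (8, 10, 16)
w1·Mw1 = (-4)·8 + 2·10 + (-6)·16 = -108; w1·w1 = (-4)·(-4) + 2·2 + (-6)·(-6) = 56
λ ≈ -108/56 = -1.9286

-1.9286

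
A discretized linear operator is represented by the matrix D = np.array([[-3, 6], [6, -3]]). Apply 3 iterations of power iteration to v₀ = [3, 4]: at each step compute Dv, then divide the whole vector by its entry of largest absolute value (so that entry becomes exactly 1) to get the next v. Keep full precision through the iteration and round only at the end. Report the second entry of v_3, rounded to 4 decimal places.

-0.5882

Dv0 = (15.00000, 6.00000); divide by 15.00000 → v1 = (1.00000, 0.40000)
Dv1 = (-0.60000, 4.80000); divide by 4.80000 → v2 = (-0.12500, 1.00000)
Dv2 = (6.37500, -3.75000); divide by 6.37500 → v3 = (1.00000, -0.58824)
Requested entry of v3: -270/459 = -0.5882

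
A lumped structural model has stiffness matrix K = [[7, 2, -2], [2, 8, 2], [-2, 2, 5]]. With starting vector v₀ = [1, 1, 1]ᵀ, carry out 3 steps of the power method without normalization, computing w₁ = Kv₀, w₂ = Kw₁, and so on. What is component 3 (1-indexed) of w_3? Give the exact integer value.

w1 = Kv₀ = (7, 12, 5)
w2 = Kw1 = (63, 120, 35)
w3 = Kw2 = (611, 1156, 289)
The requested component of w3 is 289.

289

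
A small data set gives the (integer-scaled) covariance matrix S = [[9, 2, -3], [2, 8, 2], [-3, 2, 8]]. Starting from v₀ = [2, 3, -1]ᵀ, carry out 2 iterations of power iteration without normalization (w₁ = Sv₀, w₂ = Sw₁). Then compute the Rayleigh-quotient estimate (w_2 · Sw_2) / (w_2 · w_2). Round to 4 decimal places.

w1 = Sv₀ = (27, 26, -8)
w2 = Sw1 = (319, 246, -93)
Sw2 = (3642, 2420, -1209)
w2·Sw2 = 319·3642 + 246·2420 + (-93)·(-1209) = 1869555; w2·w2 = 319·319 + 246·246 + (-93)·(-93) = 170926
λ ≈ 1869555/170926 = 10.9378

10.9378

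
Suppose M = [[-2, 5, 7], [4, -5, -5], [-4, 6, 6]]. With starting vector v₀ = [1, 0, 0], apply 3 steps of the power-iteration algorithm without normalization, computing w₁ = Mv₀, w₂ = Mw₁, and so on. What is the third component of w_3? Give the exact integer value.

16

w1 = Mv₀ = ((-2)·1 + 5·0 + 7·0; 4·1 + (-5)·0 + (-5)·0; (-4)·1 + 6·0 + 6·0) = (-2, 4, -4)
w2 = Mw1 = ((-2)·(-2) + 5·4 + 7·(-4); 4·(-2) + (-5)·4 + (-5)·(-4); (-4)·(-2) + 6·4 + 6·(-4)) = (-4, -8, 8)
w3 = Mw2 = (24, -16, 16)
The requested component of w3 is 16.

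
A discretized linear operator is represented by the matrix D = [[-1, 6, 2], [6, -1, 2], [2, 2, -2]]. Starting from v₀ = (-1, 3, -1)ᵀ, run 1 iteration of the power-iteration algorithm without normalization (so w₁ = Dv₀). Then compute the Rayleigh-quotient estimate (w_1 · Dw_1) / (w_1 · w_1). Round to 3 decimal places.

λ ≈ -5.789

w1 = Dv₀ = ((-1)·(-1) + 6·3 + 2·(-1); 6·(-1) + (-1)·3 + 2·(-1); 2·(-1) + 2·3 + (-2)·(-1)) = (17, -11, 6)
Dw1 = (-71, 125, 0)
w1·Dw1 = 17·(-71) + (-11)·125 + 6·0 = -2582; w1·w1 = 17·17 + (-11)·(-11) + 6·6 = 446
λ ≈ -2582/446 = -5.789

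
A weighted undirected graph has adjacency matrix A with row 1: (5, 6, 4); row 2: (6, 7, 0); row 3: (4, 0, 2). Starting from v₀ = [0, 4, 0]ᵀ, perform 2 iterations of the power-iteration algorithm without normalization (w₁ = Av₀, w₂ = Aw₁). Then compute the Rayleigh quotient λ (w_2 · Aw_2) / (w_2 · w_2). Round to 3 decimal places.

w1 = Av₀ = (24, 28, 0)
w2 = Aw1 = (288, 340, 96)
Aw2 = (3864, 4108, 1344)
w2·Aw2 = 288·3864 + 340·4108 + 96·1344 = 2638576; w2·w2 = 288·288 + 340·340 + 96·96 = 207760
λ ≈ 2638576/207760 = 12.700

12.700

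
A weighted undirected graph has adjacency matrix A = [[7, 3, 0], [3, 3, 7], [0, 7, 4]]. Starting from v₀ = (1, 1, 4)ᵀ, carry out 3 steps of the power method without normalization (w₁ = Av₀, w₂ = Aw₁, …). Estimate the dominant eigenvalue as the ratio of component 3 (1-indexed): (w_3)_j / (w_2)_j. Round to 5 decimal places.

10.21515

w1 = Av₀ = (7·1 + 3·1 + 0·4; 3·1 + 3·1 + 7·4; 0·1 + 7·1 + 4·4) = (10, 34, 23)
w2 = Aw1 = (7·10 + 3·34 + 0·23; 3·10 + 3·34 + 7·23; 0·10 + 7·34 + 4·23) = (172, 293, 330)
w3 = Aw2 = (2083, 3705, 3371)
Ratio at component: 3371 / 330 = 10.21515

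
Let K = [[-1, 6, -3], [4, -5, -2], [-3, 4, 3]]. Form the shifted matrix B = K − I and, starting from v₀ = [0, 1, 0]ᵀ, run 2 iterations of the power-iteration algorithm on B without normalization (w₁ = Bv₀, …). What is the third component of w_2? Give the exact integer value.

-34

B = K − I has rows (-2, 6, -3); (4, -6, -2); (-3, 4, 2)
w1 = Bv₀ = ((-2)·0 + 6·1 + (-3)·0; 4·0 + (-6)·1 + (-2)·0; (-3)·0 + 4·1 + 2·0) = (6, -6, 4)
w2 = Bw1 = ((-2)·6 + 6·(-6) + (-3)·4; 4·6 + (-6)·(-6) + (-2)·4; (-3)·6 + 4·(-6) + 2·4) = (-60, 52, -34)
Requested component of w2: -34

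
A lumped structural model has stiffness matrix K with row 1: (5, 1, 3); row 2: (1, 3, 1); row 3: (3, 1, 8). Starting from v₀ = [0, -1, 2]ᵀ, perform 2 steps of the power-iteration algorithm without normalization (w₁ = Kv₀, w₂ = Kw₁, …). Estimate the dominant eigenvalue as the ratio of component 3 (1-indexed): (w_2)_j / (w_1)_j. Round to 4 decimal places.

w1 = Kv₀ = (5·0 + 1·(-1) + 3·2; 1·0 + 3·(-1) + 1·2; 3·0 + 1·(-1) + 8·2) = (5, -1, 15)
w2 = Kw1 = (5·5 + 1·(-1) + 3·15; 1·5 + 3·(-1) + 1·15; 3·5 + 1·(-1) + 8·15) = (69, 17, 134)
Ratio at component: 134 / 15 = 8.9333

λ ≈ 8.9333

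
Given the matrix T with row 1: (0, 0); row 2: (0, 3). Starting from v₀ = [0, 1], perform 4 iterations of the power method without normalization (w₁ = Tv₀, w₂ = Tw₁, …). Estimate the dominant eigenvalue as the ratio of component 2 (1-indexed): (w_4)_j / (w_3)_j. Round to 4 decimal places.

λ ≈ 3.0000

w1 = Tv₀ = (0, 3)
w2 = Tw1 = (0, 9)
w3 = Tw2 = (0, 27)
w4 = Tw3 = (0, 81)
Ratio at component: 81 / 27 = 3.0000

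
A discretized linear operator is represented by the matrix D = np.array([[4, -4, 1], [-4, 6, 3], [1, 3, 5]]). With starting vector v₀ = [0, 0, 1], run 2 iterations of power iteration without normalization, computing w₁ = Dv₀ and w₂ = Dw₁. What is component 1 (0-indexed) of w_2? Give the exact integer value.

w1 = Dv₀ = (4·0 + (-4)·0 + 1·1; (-4)·0 + 6·0 + 3·1; 1·0 + 3·0 + 5·1) = (1, 3, 5)
w2 = Dw1 = (4·1 + (-4)·3 + 1·5; (-4)·1 + 6·3 + 3·5; 1·1 + 3·3 + 5·5) = (-3, 29, 35)
The requested component of w2 is 29.

29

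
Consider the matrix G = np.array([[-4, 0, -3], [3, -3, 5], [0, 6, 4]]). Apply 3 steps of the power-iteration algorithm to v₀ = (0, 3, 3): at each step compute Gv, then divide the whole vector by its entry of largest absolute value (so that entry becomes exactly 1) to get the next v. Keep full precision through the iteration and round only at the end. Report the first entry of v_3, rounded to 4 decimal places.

-0.2010

Gv0 = (-9.00000, 6.00000, 30.00000); divide by 30.00000 → v1 = (-0.30000, 0.20000, 1.00000)
Gv1 = (-1.80000, 3.50000, 5.20000); divide by 5.20000 → v2 = (-0.34615, 0.67308, 1.00000)
Gv2 = (-1.61538, 1.94231, 8.03846); divide by 8.03846 → v3 = (-0.20096, 0.24163, 1.00000)
Requested entry of v3: -252/1254 = -0.2010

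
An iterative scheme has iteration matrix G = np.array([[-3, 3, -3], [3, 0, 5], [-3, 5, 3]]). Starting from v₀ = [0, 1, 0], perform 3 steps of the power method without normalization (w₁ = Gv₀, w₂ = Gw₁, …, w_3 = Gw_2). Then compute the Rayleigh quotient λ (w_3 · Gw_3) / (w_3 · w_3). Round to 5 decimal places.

w1 = Gv₀ = ((-3)·0 + 3·1 + (-3)·0; 3·0 + 0·1 + 5·0; (-3)·0 + 5·1 + 3·0) = (3, 0, 5)
w2 = Gw1 = ((-3)·3 + 3·0 + (-3)·5; 3·3 + 0·0 + 5·5; (-3)·3 + 5·0 + 3·5) = (-24, 34, 6)
w3 = Gw2 = (156, -42, 260)
Gw3 = (-1374, 1768, 102)
w3·Gw3 = 156·(-1374) + (-42)·1768 + 260·102 = -262080; w3·w3 = 156·156 + (-42)·(-42) + 260·260 = 93700
λ ≈ -262080/93700 = -2.79701

λ ≈ -2.79701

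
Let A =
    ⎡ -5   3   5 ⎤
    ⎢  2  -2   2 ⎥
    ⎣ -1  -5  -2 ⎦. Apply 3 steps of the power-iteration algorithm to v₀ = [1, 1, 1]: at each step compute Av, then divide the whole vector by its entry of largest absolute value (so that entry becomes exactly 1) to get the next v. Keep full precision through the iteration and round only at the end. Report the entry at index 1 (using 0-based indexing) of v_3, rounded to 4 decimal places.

-0.2936

Av0 = (3.00000, 2.00000, -8.00000); divide by -8.00000 → v1 = (-0.37500, -0.25000, 1.00000)
Av1 = (6.12500, 1.75000, -0.37500); divide by 6.12500 → v2 = (1.00000, 0.28571, -0.06122)
Av2 = (-4.44898, 1.30612, -2.30612); divide by -4.44898 → v3 = (1.00000, -0.29358, 0.51835)
Requested entry of v3: -64/218 = -0.2936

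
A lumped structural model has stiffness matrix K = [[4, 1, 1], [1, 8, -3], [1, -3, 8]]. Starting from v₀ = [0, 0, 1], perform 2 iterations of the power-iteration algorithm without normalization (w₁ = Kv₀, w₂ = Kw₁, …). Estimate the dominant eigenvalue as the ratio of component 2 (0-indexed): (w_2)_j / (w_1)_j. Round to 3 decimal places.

w1 = Kv₀ = (1, -3, 8)
w2 = Kw1 = (9, -47, 74)
Ratio at component: 74 / 8 = 9.250

9.250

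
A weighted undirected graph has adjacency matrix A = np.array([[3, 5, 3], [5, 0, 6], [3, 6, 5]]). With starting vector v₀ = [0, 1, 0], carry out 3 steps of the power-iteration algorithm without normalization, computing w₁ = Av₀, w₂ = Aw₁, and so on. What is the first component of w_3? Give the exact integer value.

539

w1 = Av₀ = (5, 0, 6)
w2 = Aw1 = (33, 61, 45)
w3 = Aw2 = (539, 435, 690)
The requested component of w3 is 539.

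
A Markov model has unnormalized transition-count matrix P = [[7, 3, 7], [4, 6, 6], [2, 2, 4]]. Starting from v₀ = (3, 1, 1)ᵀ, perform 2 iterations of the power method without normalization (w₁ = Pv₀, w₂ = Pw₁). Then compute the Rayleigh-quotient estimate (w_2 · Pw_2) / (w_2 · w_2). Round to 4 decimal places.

w1 = Pv₀ = (31, 24, 12)
w2 = Pw1 = (373, 340, 158)
Pw2 = (4737, 4480, 2058)
w2·Pw2 = 373·4737 + 340·4480 + 158·2058 = 3615265; w2·w2 = 373·373 + 340·340 + 158·158 = 279693
λ ≈ 3615265/279693 = 12.9258

12.9258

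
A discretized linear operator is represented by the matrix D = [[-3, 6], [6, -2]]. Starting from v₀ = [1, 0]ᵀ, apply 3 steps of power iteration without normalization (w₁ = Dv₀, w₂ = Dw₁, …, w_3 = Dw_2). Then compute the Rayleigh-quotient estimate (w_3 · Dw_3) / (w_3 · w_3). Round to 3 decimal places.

λ ≈ -8.470

w1 = Dv₀ = (-3, 6)
w2 = Dw1 = (45, -30)
w3 = Dw2 = (-315, 330)
Dw3 = (2925, -2550)
w3·Dw3 = (-315)·2925 + 330·(-2550) = -1762875; w3·w3 = (-315)·(-315) + 330·330 = 208125
λ ≈ -1762875/208125 = -8.470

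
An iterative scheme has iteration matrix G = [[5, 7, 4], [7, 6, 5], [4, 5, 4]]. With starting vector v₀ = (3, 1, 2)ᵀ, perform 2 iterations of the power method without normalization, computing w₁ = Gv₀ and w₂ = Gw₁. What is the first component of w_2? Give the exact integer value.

509

w1 = Gv₀ = (5·3 + 7·1 + 4·2; 7·3 + 6·1 + 5·2; 4·3 + 5·1 + 4·2) = (30, 37, 25)
w2 = Gw1 = (5·30 + 7·37 + 4·25; 7·30 + 6·37 + 5·25; 4·30 + 5·37 + 4·25) = (509, 557, 405)
The requested component of w2 is 509.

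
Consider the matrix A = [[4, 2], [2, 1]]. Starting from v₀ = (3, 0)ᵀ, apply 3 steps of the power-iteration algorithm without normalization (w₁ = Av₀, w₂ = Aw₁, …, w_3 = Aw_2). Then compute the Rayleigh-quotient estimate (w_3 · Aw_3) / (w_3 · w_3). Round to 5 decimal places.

w1 = Av₀ = (4·3 + 2·0; 2·3 + 1·0) = (12, 6)
w2 = Aw1 = (4·12 + 2·6; 2·12 + 1·6) = (60, 30)
w3 = Aw2 = (300, 150)
Aw3 = (1500, 750)
w3·Aw3 = 300·1500 + 150·750 = 562500; w3·w3 = 300·300 + 150·150 = 112500
λ ≈ 562500/112500 = 5.00000

5.00000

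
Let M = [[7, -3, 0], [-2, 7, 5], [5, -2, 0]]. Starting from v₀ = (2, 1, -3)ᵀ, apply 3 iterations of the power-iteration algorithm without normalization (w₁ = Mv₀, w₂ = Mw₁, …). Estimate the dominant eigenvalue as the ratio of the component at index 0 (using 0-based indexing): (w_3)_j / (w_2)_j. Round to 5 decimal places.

w1 = Mv₀ = (7·2 + (-3)·1 + 0·(-3); (-2)·2 + 7·1 + 5·(-3); 5·2 + (-2)·1 + 0·(-3)) = (11, -12, 8)
w2 = Mw1 = (7·11 + (-3)·(-12) + 0·8; (-2)·11 + 7·(-12) + 5·8; 5·11 + (-2)·(-12) + 0·8) = (113, -66, 79)
w3 = Mw2 = (989, -293, 697)
Ratio at component: 989 / 113 = 8.75221

8.75221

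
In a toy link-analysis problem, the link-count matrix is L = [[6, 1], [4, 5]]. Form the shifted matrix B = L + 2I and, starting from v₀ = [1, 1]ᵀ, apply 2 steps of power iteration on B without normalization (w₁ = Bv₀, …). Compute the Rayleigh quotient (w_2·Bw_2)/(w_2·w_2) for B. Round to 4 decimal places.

B = L + 2I has rows (8, 1); (4, 7)
w1 = Bv₀ = (8·1 + 1·1; 4·1 + 7·1) = (9, 11)
w2 = Bw1 = (8·9 + 1·11; 4·9 + 7·11) = (83, 113)
Bw2 = (777, 1123)
w2·Bw2 = 191390; w2·w2 = 19658; μ ≈ 191390/19658 = 9.7360

μ ≈ 9.7360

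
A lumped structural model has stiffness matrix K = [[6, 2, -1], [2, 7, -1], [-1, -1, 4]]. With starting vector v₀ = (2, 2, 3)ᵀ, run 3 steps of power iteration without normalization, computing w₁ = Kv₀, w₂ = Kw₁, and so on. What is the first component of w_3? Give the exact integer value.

842

w1 = Kv₀ = (6·2 + 2·2 + (-1)·3; 2·2 + 7·2 + (-1)·3; (-1)·2 + (-1)·2 + 4·3) = (13, 15, 8)
w2 = Kw1 = (6·13 + 2·15 + (-1)·8; 2·13 + 7·15 + (-1)·8; (-1)·13 + (-1)·15 + 4·8) = (100, 123, 4)
w3 = Kw2 = (842, 1057, -207)
The requested component of w3 is 842.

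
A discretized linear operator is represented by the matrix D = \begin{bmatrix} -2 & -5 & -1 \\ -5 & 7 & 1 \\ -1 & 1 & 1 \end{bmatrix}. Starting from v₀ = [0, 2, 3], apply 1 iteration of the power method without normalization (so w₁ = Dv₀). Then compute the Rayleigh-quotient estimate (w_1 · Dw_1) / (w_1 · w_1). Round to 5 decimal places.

8.73706

w1 = Dv₀ = (-13, 17, 5)
Dw1 = (-64, 189, 35)
w1·Dw1 = (-13)·(-64) + 17·189 + 5·35 = 4220; w1·w1 = (-13)·(-13) + 17·17 + 5·5 = 483
λ ≈ 4220/483 = 8.73706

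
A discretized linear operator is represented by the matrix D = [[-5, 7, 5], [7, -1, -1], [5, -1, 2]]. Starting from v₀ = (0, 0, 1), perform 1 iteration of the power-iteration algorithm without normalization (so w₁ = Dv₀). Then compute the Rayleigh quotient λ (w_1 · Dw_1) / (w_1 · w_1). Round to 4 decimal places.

w1 = Dv₀ = (5, -1, 2)
Dw1 = (-22, 34, 30)
w1·Dw1 = 5·(-22) + (-1)·34 + 2·30 = -84; w1·w1 = 5·5 + (-1)·(-1) + 2·2 = 30
λ ≈ -84/30 = -2.8000

λ ≈ -2.8000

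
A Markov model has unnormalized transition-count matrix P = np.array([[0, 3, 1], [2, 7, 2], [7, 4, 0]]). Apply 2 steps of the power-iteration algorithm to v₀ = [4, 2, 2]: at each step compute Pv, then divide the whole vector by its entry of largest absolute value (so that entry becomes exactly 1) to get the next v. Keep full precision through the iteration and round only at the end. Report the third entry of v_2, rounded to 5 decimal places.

0.59259

Pv0 = (8.000000, 26.000000, 36.000000); divide by 36.000000 → v1 = (0.222222, 0.722222, 1.000000)
Pv1 = (3.166667, 7.500000, 4.444444); divide by 7.500000 → v2 = (0.422222, 1.000000, 0.592593)
Requested entry of v2: 160/270 = 0.59259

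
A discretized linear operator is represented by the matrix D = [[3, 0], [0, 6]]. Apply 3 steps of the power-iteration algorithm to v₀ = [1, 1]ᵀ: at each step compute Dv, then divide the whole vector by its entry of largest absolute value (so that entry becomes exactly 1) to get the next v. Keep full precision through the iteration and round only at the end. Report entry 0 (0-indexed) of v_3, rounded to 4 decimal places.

Dv0 = (3.00000, 6.00000); divide by 6.00000 → v1 = (0.50000, 1.00000)
Dv1 = (1.50000, 6.00000); divide by 6.00000 → v2 = (0.25000, 1.00000)
Dv2 = (0.75000, 6.00000); divide by 6.00000 → v3 = (0.12500, 1.00000)
Requested entry of v3: 27/216 = 0.1250

0.1250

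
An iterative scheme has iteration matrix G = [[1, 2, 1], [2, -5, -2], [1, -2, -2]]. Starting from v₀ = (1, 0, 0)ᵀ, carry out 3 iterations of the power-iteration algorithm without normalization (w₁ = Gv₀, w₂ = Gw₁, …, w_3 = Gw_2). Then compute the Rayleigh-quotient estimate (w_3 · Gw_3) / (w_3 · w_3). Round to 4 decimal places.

-6.6305

w1 = Gv₀ = (1, 2, 1)
w2 = Gw1 = (6, -10, -5)
w3 = Gw2 = (-19, 72, 36)
Gw3 = (161, -470, -235)
w3·Gw3 = (-19)·161 + 72·(-470) + 36·(-235) = -45359; w3·w3 = (-19)·(-19) + 72·72 + 36·36 = 6841
λ ≈ -45359/6841 = -6.6305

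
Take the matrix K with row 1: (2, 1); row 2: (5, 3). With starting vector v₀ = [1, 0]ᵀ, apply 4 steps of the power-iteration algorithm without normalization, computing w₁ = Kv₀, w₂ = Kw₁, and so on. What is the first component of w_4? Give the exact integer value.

w1 = Kv₀ = (2, 5)
w2 = Kw1 = (9, 25)
w3 = Kw2 = (43, 120)
w4 = Kw3 = (206, 575)
The requested component of w4 is 206.

206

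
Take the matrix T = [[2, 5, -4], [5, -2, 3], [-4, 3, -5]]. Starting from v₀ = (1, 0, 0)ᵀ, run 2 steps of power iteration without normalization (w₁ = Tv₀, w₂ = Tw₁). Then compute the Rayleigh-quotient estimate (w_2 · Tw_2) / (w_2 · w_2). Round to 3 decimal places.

-5.848

w1 = Tv₀ = (2·1 + 5·0 + (-4)·0; 5·1 + (-2)·0 + 3·0; (-4)·1 + 3·0 + (-5)·0) = (2, 5, -4)
w2 = Tw1 = (2·2 + 5·5 + (-4)·(-4); 5·2 + (-2)·5 + 3·(-4); (-4)·2 + 3·5 + (-5)·(-4)) = (45, -12, 27)
Tw2 = (-78, 330, -351)
w2·Tw2 = 45·(-78) + (-12)·330 + 27·(-351) = -16947; w2·w2 = 45·45 + (-12)·(-12) + 27·27 = 2898
λ ≈ -16947/2898 = -5.848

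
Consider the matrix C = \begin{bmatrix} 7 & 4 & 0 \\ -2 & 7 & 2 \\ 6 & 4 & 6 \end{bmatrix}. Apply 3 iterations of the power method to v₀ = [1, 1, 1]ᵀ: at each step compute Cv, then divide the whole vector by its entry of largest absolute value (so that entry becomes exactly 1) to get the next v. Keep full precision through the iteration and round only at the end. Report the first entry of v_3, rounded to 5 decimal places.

0.48405

Cv0 = (11.000000, 7.000000, 16.000000); divide by 16.000000 → v1 = (0.687500, 0.437500, 1.000000)
Cv1 = (6.562500, 3.687500, 11.875000); divide by 11.875000 → v2 = (0.552632, 0.310526, 1.000000)
Cv2 = (5.110526, 3.068421, 10.557895); divide by 10.557895 → v3 = (0.484048, 0.290628, 1.000000)
Requested entry of v3: 971/2006 = 0.48405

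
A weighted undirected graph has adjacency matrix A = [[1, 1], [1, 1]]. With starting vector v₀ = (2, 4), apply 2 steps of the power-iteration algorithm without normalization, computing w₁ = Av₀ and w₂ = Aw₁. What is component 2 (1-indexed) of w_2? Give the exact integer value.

12

w1 = Av₀ = (1·2 + 1·4; 1·2 + 1·4) = (6, 6)
w2 = Aw1 = (1·6 + 1·6; 1·6 + 1·6) = (12, 12)
The requested component of w2 is 12.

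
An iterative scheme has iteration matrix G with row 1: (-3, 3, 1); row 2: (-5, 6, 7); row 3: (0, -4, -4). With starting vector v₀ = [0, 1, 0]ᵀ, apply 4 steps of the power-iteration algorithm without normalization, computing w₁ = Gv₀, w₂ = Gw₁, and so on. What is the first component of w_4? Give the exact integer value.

-177

w1 = Gv₀ = (3, 6, -4)
w2 = Gw1 = (5, -7, -8)
w3 = Gw2 = (-44, -123, 60)
w4 = Gw3 = (-177, -98, 252)
The requested component of w4 is -177.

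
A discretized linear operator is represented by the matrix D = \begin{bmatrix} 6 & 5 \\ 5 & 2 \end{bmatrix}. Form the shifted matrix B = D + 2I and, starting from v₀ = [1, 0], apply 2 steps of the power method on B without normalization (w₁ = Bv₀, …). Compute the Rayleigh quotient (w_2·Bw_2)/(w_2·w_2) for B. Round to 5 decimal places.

11.38512

B = D + 2I has rows (8, 5); (5, 4)
w1 = Bv₀ = (8·1 + 5·0; 5·1 + 4·0) = (8, 5)
w2 = Bw1 = (8·8 + 5·5; 5·8 + 4·5) = (89, 60)
Bw2 = (1012, 685)
w2·Bw2 = 131168; w2·w2 = 11521; μ ≈ 131168/11521 = 11.38512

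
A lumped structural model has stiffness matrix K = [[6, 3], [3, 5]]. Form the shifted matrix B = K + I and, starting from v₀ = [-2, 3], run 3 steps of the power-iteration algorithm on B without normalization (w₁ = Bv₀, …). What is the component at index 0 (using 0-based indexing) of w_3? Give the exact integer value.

B = K + I has rows (7, 3); (3, 6)
w1 = Bv₀ = (-5, 12)
w2 = Bw1 = (1, 57)
w3 = Bw2 = (178, 345)
Requested component of w3: 178

178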